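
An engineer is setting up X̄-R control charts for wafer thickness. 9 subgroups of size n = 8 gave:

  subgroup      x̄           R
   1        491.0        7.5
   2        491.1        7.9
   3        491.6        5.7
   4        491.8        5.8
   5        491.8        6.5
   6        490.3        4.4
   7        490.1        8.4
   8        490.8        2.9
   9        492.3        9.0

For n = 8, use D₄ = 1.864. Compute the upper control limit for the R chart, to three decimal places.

R̄ = (7.5 + 7.9 + 5.7 + 5.8 + 6.5 + 4.4 + 8.4 + 2.9 + 9.0) / 9 = 58.1000 / 9 = 6.4556
UCL_R = D₄·R̄ = 1.864 × 6.4556 = 12.0332

12.033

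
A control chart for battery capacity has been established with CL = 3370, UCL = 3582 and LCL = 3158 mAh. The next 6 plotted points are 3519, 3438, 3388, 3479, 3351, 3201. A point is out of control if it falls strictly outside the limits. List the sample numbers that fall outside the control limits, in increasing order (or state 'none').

none

All 6 points lie within [3158, 3582].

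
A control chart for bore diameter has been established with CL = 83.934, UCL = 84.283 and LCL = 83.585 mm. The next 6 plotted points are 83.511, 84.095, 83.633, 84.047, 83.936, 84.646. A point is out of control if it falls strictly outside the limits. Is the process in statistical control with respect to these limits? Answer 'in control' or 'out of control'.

Compare each point to [83.585, 84.283]: sample 1 = 83.511 < LCL; sample 6 = 84.646 > UCL.

out of control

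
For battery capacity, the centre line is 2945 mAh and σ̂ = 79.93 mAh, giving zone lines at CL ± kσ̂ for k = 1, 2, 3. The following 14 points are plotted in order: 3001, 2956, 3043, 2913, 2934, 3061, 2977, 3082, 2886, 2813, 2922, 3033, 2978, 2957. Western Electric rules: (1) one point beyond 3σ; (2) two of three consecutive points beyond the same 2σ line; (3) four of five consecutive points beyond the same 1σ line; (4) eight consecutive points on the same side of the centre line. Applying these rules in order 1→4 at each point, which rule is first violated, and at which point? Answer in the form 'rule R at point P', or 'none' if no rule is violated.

Zone of each point (C = within 1σ̂, B = 1σ̂–2σ̂, A = 2σ̂–3σ̂, * = beyond 3σ̂; sign = side of CL): 1:+C, 2:+C, 3:+B, 4:-C, 5:-C, 6:+B, 7:+C, 8:+B, 9:-C, 10:-B, 11:-C, 12:+B, 13:+C, 14:+C
No rule fires across all 14 points.

none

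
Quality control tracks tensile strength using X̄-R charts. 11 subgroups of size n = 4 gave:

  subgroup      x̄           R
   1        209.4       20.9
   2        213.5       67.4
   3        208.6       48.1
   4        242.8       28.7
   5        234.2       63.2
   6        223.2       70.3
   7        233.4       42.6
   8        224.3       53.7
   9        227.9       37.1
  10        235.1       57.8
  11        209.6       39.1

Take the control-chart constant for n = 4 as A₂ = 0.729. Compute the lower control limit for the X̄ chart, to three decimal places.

X̄̄ = (209.4 + 213.5 + 208.6 + 242.8 + 234.2 + 223.2 + 233.4 + 224.3 + 227.9 + 235.1 + 209.6) / 11 = 2462.0000 / 11 = 223.8182
R̄ = (20.9 + 67.4 + 48.1 + 28.7 + 63.2 + 70.3 + 42.6 + 53.7 + 37.1 + 57.8 + 39.1) / 11 = 528.9000 / 11 = 48.0818
LCL = X̄̄ − A₂·R̄ = 223.8182 − 0.729 × 48.0818 = 188.7665

188.767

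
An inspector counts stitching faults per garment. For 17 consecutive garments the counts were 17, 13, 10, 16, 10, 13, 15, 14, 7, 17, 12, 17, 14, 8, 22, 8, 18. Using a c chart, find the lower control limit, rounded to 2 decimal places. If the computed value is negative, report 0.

2.53

c̄ = (17 + 13 + 10 + 16 + 10 + 13 + 15 + 14 + 7 + 17 + 12 + 17 + 14 + 8 + 22 + 8 + 18) / 17 = 231 / 17 = 13.5882
LCL = c̄ − 3√c̄ = 13.5882 − 3 × 3.6862 = 2.5296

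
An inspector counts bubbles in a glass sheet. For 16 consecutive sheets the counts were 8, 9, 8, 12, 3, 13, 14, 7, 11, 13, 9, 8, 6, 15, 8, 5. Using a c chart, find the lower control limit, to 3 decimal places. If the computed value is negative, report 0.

0.158

c̄ = (8 + 9 + 8 + 12 + 3 + 13 + 14 + 7 + 11 + 13 + 9 + 8 + 6 + 15 + 8 + 5) / 16 = 149 / 16 = 9.3125
LCL = c̄ − 3√c̄ = 9.3125 − 3 × 3.0516 = 0.1576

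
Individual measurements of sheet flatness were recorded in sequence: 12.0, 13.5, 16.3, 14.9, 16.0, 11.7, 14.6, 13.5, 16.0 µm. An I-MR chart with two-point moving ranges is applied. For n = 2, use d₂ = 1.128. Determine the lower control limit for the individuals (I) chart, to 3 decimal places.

8.427

X̄ = (12.0 + 13.5 + 16.3 + 14.9 + 16.0 + 11.7 + 14.6 + 13.5 + 16.0) / 9 = 14.2778
Moving ranges: 1.5, 2.8, 1.4, 1.1, 4.3, 2.9, 1.1, 2.5; M̄R̄ = 17.6000 / 8 = 2.2000
LCL = X̄ − 3·M̄R̄/d₂ = 14.2778 − 3 × 2.2000 / 1.128 = 8.4267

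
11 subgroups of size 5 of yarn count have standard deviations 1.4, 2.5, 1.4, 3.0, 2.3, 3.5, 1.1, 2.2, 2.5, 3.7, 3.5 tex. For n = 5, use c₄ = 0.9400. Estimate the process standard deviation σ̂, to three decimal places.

s̄ = (1.4 + 2.5 + 1.4 + 3.0 + 2.3 + 3.5 + 1.1 + 2.2 + 2.5 + 3.7 + 3.5) / 11 = 2.4636
σ̂ = s̄ / c₄ = 2.4636 / 0.9400 = 2.6209

2.621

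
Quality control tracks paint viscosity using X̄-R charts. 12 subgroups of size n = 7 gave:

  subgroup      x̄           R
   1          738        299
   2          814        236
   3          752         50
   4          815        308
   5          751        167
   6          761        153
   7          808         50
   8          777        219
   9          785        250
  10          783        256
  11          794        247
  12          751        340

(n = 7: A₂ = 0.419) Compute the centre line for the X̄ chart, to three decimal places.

X̄̄ = (738 + 814 + 752 + 815 + 751 + 761 + 808 + 777 + 785 + 783 + 794 + 751) / 12 = 9329.0000 / 12 = 777.4167
CL = X̄̄ = 777.4167

777.417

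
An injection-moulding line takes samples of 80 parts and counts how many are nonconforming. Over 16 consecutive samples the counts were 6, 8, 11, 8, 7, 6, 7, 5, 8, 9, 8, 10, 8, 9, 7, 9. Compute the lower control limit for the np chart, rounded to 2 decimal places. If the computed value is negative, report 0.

0.00

p̄ = Σdᵢ / (k·n) = 126 / (16 × 80) = 0.09844
LCL = np̄ − 3·√(np̄(1−p̄)) = 7.8750 − 3 × 2.6645 = -0.1186 → 0 (negative, so LCL = 0)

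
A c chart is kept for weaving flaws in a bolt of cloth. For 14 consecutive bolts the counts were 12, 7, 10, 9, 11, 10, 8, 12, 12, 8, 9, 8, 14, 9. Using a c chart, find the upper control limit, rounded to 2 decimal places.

c̄ = (12 + 7 + 10 + 9 + 11 + 10 + 8 + 12 + 12 + 8 + 9 + 8 + 14 + 9) / 14 = 139 / 14 = 9.9286
UCL = c̄ + 3√c̄ = 9.9286 + 3 × √9.9286 = 9.9286 + 3 × 3.1510 = 19.3815

19.38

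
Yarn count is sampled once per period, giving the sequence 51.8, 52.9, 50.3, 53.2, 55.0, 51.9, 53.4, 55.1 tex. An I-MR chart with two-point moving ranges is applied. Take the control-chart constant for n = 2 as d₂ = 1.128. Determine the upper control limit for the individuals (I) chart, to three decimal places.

58.535

X̄ = (51.8 + 52.9 + 50.3 + 53.2 + 55.0 + 51.9 + 53.4 + 55.1) / 8 = 52.9500
Moving ranges: 1.1, 2.6, 2.9, 1.8, 3.1, 1.5, 1.7; M̄R̄ = 14.7000 / 7 = 2.1000
UCL = X̄ + 3·M̄R̄/d₂ = 52.9500 + 3 × 2.1000 / 1.128 = 58.5351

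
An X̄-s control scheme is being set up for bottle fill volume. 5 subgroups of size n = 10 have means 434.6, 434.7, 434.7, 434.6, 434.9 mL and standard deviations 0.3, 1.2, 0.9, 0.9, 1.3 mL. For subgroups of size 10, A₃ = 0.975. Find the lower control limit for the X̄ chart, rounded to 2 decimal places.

X̄̄ = (434.6 + 434.7 + 434.7 + 434.6 + 434.9) / 5 = 434.7000
s̄ = (0.3 + 1.2 + 0.9 + 0.9 + 1.3) / 5 = 0.9200
LCL = X̄̄ − A₃·s̄ = 434.7000 − 0.975 × 0.9200 = 433.8030

433.80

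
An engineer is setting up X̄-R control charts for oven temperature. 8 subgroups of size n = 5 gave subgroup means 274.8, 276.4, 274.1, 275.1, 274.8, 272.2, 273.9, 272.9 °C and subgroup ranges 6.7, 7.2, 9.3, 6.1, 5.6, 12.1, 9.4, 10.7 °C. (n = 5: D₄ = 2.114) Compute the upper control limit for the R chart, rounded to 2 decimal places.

R̄ = (6.7 + 7.2 + 9.3 + 6.1 + 5.6 + 12.1 + 9.4 + 10.7) / 8 = 67.1000 / 8 = 8.3875
UCL_R = D₄·R̄ = 2.114 × 8.3875 = 17.7312

17.73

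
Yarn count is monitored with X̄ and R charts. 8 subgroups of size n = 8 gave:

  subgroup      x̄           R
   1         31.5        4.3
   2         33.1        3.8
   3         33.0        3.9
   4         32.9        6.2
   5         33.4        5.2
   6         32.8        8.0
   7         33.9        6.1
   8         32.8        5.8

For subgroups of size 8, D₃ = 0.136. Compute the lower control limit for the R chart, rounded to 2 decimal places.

R̄ = (4.3 + 3.8 + 3.9 + 6.2 + 5.2 + 8.0 + 6.1 + 5.8) / 8 = 43.3000 / 8 = 5.4125
LCL_R = D₃·R̄ = 0.136 × 5.4125 = 0.7361

0.74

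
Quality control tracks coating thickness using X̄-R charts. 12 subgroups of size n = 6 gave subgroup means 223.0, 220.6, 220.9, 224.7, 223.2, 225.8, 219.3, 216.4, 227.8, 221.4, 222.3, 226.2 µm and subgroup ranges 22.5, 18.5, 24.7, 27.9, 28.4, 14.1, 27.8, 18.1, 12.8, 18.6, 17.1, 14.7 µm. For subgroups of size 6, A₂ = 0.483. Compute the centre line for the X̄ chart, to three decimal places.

222.633

X̄̄ = (223.0 + 220.6 + 220.9 + 224.7 + 223.2 + 225.8 + 219.3 + 216.4 + 227.8 + 221.4 + 222.3 + 226.2) / 12 = 2671.6000 / 12 = 222.6333
CL = X̄̄ = 222.6333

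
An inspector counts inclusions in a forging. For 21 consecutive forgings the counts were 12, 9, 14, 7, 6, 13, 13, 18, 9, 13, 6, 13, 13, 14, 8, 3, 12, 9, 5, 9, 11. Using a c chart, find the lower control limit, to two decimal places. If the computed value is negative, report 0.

c̄ = (12 + 9 + 14 + 7 + 6 + 13 + 13 + 18 + 9 + 13 + 6 + 13 + 13 + 14 + 8 + 3 + 12 + 9 + 5 + 9 + 11) / 21 = 217 / 21 = 10.3333
LCL = c̄ − 3√c̄ = 10.3333 − 3 × 3.2146 = 0.6897

0.69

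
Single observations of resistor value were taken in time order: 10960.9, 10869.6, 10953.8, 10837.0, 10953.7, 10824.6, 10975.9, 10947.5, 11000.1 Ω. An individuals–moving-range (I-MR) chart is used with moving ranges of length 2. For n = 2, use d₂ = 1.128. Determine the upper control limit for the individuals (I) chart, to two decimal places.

X̄ = (10960.9 + 10869.6 + 10953.8 + 10837.0 + 10953.7 + 10824.6 + 10975.9 + 10947.5 + 11000.1) / 9 = 10924.7889
Moving ranges: 91.3, 84.2, 116.8, 116.7, 129.1, 151.3, 28.4, 52.6; M̄R̄ = 770.4000 / 8 = 96.3000
UCL = X̄ + 3·M̄R̄/d₂ = 10924.7889 + 3 × 96.3000 / 1.128 = 11180.9059

11180.91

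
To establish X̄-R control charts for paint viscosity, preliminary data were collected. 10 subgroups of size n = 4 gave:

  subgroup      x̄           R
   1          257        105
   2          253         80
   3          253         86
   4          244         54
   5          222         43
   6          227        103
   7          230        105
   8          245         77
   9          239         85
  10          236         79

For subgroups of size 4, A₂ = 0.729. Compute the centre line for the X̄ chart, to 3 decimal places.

240.600

X̄̄ = (257 + 253 + 253 + 244 + 222 + 227 + 230 + 245 + 239 + 236) / 10 = 2406.0000 / 10 = 240.6000
CL = X̄̄ = 240.6000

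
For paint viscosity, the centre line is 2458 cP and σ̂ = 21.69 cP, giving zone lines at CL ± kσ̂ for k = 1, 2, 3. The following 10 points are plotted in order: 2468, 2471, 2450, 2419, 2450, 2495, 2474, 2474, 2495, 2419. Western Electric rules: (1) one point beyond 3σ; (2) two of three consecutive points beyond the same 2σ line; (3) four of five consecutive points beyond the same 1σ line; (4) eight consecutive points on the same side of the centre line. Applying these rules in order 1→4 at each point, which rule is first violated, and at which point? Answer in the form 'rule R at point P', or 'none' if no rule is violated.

Zone of each point (C = within 1σ̂, B = 1σ̂–2σ̂, A = 2σ̂–3σ̂, * = beyond 3σ̂; sign = side of CL): 1:+C, 2:+C, 3:-C, 4:-B, 5:-C, 6:+B, 7:+C, 8:+C, 9:+B, 10:-B
No rule fires across all 10 points.

none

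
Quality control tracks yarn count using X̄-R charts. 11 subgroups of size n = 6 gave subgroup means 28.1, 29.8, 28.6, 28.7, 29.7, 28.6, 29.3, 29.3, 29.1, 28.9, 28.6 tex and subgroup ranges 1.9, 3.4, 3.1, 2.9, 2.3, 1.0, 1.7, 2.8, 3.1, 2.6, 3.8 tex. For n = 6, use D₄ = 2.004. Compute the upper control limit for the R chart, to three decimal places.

R̄ = (1.9 + 3.4 + 3.1 + 2.9 + 2.3 + 1.0 + 1.7 + 2.8 + 3.1 + 2.6 + 3.8) / 11 = 28.6000 / 11 = 2.6000
UCL_R = D₄·R̄ = 2.004 × 2.6000 = 5.2104

5.210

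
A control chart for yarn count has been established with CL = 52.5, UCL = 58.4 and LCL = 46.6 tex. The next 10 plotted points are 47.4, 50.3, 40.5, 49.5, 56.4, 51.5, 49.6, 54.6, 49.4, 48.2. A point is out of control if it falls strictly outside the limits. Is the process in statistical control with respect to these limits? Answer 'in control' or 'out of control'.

out of control

Compare each point to [46.6, 58.4]: sample 3 = 40.5 < LCL.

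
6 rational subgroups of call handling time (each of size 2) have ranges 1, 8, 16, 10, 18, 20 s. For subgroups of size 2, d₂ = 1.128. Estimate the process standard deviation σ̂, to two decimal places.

R̄ = (1 + 8 + 16 + 10 + 18 + 20) / 6 = 12.1667
σ̂ = R̄ / d₂ = 12.1667 / 1.128 = 10.7861

10.79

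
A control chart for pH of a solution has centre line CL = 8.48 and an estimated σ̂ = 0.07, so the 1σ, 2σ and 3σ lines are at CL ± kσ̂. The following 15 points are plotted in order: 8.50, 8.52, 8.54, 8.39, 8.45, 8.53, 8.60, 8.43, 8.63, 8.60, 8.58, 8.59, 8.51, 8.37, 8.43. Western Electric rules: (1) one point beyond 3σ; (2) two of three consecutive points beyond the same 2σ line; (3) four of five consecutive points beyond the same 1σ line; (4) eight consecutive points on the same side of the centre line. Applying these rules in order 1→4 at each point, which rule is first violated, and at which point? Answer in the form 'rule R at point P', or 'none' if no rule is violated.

Zone of each point (C = within 1σ̂, B = 1σ̂–2σ̂, A = 2σ̂–3σ̂, * = beyond 3σ̂; sign = side of CL): 1:+C, 2:+C, 3:+C, 4:-B, 5:-C, 6:+C, 7:+B, 8:-C, 9:+A, 10:+B, 11:+B, 12:+B, 13:+C, 14:-B, 15:-C
Rule 3 (four of five consecutive points beyond the same 1σ limit) is satisfied at point 11.

rule 3 at point 11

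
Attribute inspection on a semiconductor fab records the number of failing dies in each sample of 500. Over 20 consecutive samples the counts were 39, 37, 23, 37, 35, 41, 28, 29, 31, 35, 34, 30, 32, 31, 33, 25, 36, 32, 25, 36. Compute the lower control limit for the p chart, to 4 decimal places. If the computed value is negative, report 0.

0.0318

p̄ = Σdᵢ / (k·n) = 649 / (20 × 500) = 0.06490
LCL = p̄ − 3·√(p̄(1−p̄)/n) = 0.06490 − 3 × 0.01102 = 0.03185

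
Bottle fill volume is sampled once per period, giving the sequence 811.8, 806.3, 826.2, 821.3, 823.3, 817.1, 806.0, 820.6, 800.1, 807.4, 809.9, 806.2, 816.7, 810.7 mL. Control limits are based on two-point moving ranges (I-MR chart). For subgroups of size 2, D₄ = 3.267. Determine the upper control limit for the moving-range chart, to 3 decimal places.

28.825

Moving ranges: 5.5, 19.9, 4.9, 2.0, 6.2, 11.1, 14.6, 20.5, 7.3, 2.5, 3.7, 10.5, 6.0; M̄R̄ = 114.7000 / 13 = 8.8231
UCL_MR = D₄·M̄R̄ = 3.267 × 8.8231 = 28.8250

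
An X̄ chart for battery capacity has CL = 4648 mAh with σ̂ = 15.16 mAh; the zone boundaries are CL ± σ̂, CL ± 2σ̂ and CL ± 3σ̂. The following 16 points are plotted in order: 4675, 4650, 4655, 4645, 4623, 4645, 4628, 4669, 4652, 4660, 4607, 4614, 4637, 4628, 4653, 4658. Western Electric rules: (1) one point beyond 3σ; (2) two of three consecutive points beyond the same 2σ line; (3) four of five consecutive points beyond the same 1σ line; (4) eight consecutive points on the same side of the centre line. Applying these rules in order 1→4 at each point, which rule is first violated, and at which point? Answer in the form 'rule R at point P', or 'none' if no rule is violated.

Zone of each point (C = within 1σ̂, B = 1σ̂–2σ̂, A = 2σ̂–3σ̂, * = beyond 3σ̂; sign = side of CL): 1:+B, 2:+C, 3:+C, 4:-C, 5:-B, 6:-C, 7:-B, 8:+B, 9:+C, 10:+C, 11:-A, 12:-A, 13:-C, 14:-B, 15:+C, 16:+C
Rule 2 (two of three consecutive points beyond the same 2σ limit) is satisfied at point 12.

rule 2 at point 12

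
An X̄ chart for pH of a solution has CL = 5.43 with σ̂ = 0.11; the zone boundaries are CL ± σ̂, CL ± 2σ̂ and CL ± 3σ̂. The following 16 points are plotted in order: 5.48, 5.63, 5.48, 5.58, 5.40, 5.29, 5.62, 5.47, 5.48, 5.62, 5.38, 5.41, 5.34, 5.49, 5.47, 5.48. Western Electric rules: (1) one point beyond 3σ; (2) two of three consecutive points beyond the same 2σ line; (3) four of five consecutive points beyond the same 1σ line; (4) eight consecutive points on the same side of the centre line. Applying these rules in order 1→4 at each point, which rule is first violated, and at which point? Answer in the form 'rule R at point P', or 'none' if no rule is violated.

Zone of each point (C = within 1σ̂, B = 1σ̂–2σ̂, A = 2σ̂–3σ̂, * = beyond 3σ̂; sign = side of CL): 1:+C, 2:+B, 3:+C, 4:+B, 5:-C, 6:-B, 7:+B, 8:+C, 9:+C, 10:+B, 11:-C, 12:-C, 13:-C, 14:+C, 15:+C, 16:+C
No rule fires across all 16 points.

none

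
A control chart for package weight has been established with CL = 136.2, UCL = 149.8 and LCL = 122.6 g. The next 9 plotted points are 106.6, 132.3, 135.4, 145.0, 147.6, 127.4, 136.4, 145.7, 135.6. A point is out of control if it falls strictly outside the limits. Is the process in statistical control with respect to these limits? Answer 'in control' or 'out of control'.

out of control

Compare each point to [122.6, 149.8]: sample 1 = 106.6 < LCL.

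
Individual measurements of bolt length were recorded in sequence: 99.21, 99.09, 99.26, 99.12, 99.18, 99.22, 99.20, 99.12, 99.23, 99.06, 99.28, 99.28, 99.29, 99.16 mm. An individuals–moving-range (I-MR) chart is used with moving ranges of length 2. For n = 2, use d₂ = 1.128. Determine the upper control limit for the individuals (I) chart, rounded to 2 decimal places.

X̄ = (99.21 + 99.09 + 99.26 + 99.12 + 99.18 + 99.22 + 99.20 + 99.12 + 99.23 + 99.06 + 99.28 + 99.28 + 99.29 + 99.16) / 14 = 99.1929
Moving ranges: 0.12, 0.17, 0.14, 0.06, 0.04, 0.02, 0.08, 0.11, 0.17, 0.22, 0.00, 0.01, 0.13; M̄R̄ = 1.2700 / 13 = 0.0977
UCL = X̄ + 3·M̄R̄/d₂ = 99.1929 + 3 × 0.0977 / 1.128 = 99.4527

99.45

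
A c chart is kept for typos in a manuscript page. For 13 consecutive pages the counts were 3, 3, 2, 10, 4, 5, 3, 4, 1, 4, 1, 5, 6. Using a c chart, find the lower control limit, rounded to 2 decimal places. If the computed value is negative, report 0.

0.00

c̄ = (3 + 3 + 2 + 10 + 4 + 5 + 3 + 4 + 1 + 4 + 1 + 5 + 6) / 13 = 51 / 13 = 3.9231
LCL = c̄ − 3√c̄ = 3.9231 − 3 × 1.9807 = -2.0190 → 0 (cannot be negative)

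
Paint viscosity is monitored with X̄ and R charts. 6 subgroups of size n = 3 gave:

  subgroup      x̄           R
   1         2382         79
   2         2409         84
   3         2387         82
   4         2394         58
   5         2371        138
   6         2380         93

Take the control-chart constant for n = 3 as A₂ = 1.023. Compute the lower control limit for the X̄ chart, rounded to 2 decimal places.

2296.12

X̄̄ = (2382 + 2409 + 2387 + 2394 + 2371 + 2380) / 6 = 14323.0000 / 6 = 2387.1667
R̄ = (79 + 84 + 82 + 58 + 138 + 93) / 6 = 534.0000 / 6 = 89.0000
LCL = X̄̄ − A₂·R̄ = 2387.1667 − 1.023 × 89.0000 = 2296.1197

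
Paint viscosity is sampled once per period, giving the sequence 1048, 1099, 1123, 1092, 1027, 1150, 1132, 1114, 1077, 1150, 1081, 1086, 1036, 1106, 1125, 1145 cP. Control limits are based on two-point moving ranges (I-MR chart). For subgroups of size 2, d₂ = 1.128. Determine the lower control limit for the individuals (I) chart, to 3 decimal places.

980.111

X̄ = (1048 + 1099 + 1123 + 1092 + 1027 + 1150 + 1132 + 1114 + 1077 + 1150 + 1081 + 1086 + 1036 + 1106 + 1125 + 1145) / 16 = 1099.4375
Moving ranges: 51, 24, 31, 65, 123, 18, 18, 37, 73, 69, 5, 50, 70, 19, 20; M̄R̄ = 673.0000 / 15 = 44.8667
LCL = X̄ − 3·M̄R̄/d₂ = 1099.4375 − 3 × 44.8667 / 1.128 = 980.1113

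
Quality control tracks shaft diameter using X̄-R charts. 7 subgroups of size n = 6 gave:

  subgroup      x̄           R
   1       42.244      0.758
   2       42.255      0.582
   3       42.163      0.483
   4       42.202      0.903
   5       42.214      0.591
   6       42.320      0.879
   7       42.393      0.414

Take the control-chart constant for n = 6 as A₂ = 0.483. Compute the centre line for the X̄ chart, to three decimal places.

X̄̄ = (42.244 + 42.255 + 42.163 + 42.202 + 42.214 + 42.320 + 42.393) / 7 = 295.7910 / 7 = 42.2559
CL = X̄̄ = 42.2559

42.256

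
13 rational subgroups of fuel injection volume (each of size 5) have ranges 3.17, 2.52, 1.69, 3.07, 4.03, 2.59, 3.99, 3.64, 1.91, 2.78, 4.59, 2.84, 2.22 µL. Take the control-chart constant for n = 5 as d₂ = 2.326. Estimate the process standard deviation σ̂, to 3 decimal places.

1.291

R̄ = (3.17 + 2.52 + 1.69 + 3.07 + 4.03 + 2.59 + 3.99 + 3.64 + 1.91 + 2.78 + 4.59 + 2.84 + 2.22) / 13 = 3.0031
σ̂ = R̄ / d₂ = 3.0031 / 2.326 = 1.2911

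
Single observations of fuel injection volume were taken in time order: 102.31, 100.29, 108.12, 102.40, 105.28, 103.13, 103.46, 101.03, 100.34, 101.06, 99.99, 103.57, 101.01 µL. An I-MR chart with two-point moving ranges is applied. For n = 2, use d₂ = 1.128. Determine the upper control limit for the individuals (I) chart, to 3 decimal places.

X̄ = (102.31 + 100.29 + 108.12 + 102.40 + 105.28 + 103.13 + 103.46 + 101.03 + 100.34 + 101.06 + 99.99 + 103.57 + 101.01) / 13 = 102.4608
Moving ranges: 2.02, 7.83, 5.72, 2.88, 2.15, 0.33, 2.43, 0.69, 0.72, 1.07, 3.58, 2.56; M̄R̄ = 31.9800 / 12 = 2.6650
UCL = X̄ + 3·M̄R̄/d₂ = 102.4608 + 3 × 2.6650 / 1.128 = 109.5485

109.549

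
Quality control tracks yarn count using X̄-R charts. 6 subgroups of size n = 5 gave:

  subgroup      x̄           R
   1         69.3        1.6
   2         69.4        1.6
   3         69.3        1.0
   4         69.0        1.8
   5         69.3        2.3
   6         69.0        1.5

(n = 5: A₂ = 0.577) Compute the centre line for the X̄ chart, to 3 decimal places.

X̄̄ = (69.3 + 69.4 + 69.3 + 69.0 + 69.3 + 69.0) / 6 = 415.3000 / 6 = 69.2167
CL = X̄̄ = 69.2167

69.217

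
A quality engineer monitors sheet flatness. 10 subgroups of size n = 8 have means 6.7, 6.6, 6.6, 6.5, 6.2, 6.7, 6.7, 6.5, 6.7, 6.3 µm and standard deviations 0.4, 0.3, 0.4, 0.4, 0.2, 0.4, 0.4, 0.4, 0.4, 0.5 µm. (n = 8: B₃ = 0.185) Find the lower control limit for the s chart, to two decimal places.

0.07

s̄ = (0.4 + 0.3 + 0.4 + 0.4 + 0.2 + 0.4 + 0.4 + 0.4 + 0.4 + 0.5) / 10 = 0.3800
LCL_s = B₃·s̄ = 0.185 × 0.3800 = 0.0703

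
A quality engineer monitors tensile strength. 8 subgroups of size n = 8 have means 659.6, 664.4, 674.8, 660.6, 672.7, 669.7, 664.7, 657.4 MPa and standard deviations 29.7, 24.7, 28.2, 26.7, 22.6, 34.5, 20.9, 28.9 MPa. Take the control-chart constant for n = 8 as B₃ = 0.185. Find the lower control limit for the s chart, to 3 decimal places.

5.000

s̄ = (29.7 + 24.7 + 28.2 + 26.7 + 22.6 + 34.5 + 20.9 + 28.9) / 8 = 27.0250
LCL_s = B₃·s̄ = 0.185 × 27.0250 = 4.9996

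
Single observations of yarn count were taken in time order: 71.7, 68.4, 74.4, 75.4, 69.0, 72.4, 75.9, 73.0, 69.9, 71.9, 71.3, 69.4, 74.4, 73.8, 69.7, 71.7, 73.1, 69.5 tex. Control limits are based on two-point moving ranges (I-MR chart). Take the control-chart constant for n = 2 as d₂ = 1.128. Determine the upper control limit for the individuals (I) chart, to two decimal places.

79.89

X̄ = (71.7 + 68.4 + 74.4 + 75.4 + 69.0 + 72.4 + 75.9 + 73.0 + 69.9 + 71.9 + 71.3 + 69.4 + 74.4 + 73.8 + 69.7 + 71.7 + 73.1 + 69.5) / 18 = 71.9389
Moving ranges: 3.3, 6.0, 1.0, 6.4, 3.4, 3.5, 2.9, 3.1, 2.0, 0.6, 1.9, 5.0, 0.6, 4.1, 2.0, 1.4, 3.6; M̄R̄ = 50.8000 / 17 = 2.9882
UCL = X̄ + 3·M̄R̄/d₂ = 71.9389 + 3 × 2.9882 / 1.128 = 79.8863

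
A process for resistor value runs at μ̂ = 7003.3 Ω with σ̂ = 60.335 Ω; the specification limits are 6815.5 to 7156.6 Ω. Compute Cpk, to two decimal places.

Cpu = (USL − μ̂) / (3σ̂) = (7156.6 − 7003.3) / (3 × 60.335) = 0.8469; Cpl = (μ̂ − LSL) / (3σ̂) = (7003.3 − 6815.5) / (3 × 60.335) = 1.0375; Cpk = min(Cpu, Cpl) = 0.8469

0.85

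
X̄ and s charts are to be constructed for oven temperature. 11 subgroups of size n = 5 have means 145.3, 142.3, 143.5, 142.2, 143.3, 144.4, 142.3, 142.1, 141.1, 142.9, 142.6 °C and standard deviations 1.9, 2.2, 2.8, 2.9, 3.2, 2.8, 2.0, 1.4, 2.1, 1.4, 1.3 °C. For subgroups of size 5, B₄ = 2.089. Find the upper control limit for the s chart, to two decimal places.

s̄ = (1.9 + 2.2 + 2.8 + 2.9 + 3.2 + 2.8 + 2.0 + 1.4 + 2.1 + 1.4 + 1.3) / 11 = 2.1818
UCL_s = B₄·s̄ = 2.089 × 2.1818 = 4.5578

4.56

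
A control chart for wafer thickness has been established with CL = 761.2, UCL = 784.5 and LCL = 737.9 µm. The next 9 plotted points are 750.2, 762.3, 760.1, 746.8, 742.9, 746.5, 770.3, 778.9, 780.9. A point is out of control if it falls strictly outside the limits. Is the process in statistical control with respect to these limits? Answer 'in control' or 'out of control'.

All 9 points lie within [737.9, 784.5].

in control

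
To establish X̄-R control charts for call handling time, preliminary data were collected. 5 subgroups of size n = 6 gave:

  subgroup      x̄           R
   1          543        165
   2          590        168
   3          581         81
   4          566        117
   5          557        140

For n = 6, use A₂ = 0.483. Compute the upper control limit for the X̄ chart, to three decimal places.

X̄̄ = (543 + 590 + 581 + 566 + 557) / 5 = 2837.0000 / 5 = 567.4000
R̄ = (165 + 168 + 81 + 117 + 140) / 5 = 671.0000 / 5 = 134.2000
UCL = X̄̄ + A₂·R̄ = 567.4000 + 0.483 × 134.2000 = 632.2186

632.219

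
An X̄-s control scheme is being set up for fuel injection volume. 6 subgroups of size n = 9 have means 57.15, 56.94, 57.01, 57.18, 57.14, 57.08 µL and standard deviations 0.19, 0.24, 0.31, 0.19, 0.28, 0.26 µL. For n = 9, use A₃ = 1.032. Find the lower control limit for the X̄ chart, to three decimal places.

56.830

X̄̄ = (57.15 + 56.94 + 57.01 + 57.18 + 57.14 + 57.08) / 6 = 57.0833
s̄ = (0.19 + 0.24 + 0.31 + 0.19 + 0.28 + 0.26) / 6 = 0.2450
LCL = X̄̄ − A₃·s̄ = 57.0833 − 1.032 × 0.2450 = 56.8305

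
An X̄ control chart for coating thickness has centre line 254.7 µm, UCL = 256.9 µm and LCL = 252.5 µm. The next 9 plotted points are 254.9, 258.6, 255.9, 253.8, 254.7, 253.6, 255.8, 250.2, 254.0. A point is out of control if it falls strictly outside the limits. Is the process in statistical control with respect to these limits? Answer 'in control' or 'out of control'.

out of control

Compare each point to [252.5, 256.9]: sample 2 = 258.6 > UCL; sample 8 = 250.2 < LCL.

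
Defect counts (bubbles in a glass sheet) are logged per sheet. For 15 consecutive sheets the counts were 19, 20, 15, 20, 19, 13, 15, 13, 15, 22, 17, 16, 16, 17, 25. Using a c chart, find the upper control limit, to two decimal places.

30.00

c̄ = (19 + 20 + 15 + 20 + 19 + 13 + 15 + 13 + 15 + 22 + 17 + 16 + 16 + 17 + 25) / 15 = 262 / 15 = 17.4667
UCL = c̄ + 3√c̄ = 17.4667 + 3 × √17.4667 = 17.4667 + 3 × 4.1793 = 30.0046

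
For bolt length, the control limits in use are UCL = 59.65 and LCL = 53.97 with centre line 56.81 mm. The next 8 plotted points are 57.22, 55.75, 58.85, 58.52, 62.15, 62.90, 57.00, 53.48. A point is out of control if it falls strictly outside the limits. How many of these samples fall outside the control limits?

3

Compare each point to [53.97, 59.65]: sample 5 = 62.15 > UCL; sample 6 = 62.90 > UCL; sample 8 = 53.48 < LCL.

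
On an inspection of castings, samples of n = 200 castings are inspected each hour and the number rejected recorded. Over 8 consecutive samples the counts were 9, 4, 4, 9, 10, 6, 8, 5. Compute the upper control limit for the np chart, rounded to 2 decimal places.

p̄ = Σdᵢ / (k·n) = 55 / (8 × 200) = 0.03438
UCL = np̄ + 3·√(np̄(1−p̄)) = 6.8750 + 3 × √(6.8750×0.96562) = 6.8750 + 3 × 2.5766 = 14.6047

14.60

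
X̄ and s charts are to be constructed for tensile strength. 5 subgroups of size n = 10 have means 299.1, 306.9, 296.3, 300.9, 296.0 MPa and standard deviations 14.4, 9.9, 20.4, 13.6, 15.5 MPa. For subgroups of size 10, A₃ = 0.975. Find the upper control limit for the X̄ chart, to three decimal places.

X̄̄ = (299.1 + 306.9 + 296.3 + 300.9 + 296.0) / 5 = 299.8400
s̄ = (14.4 + 9.9 + 20.4 + 13.6 + 15.5) / 5 = 14.7600
UCL = X̄̄ + A₃·s̄ = 299.8400 + 0.975 × 14.7600 = 314.2310

314.231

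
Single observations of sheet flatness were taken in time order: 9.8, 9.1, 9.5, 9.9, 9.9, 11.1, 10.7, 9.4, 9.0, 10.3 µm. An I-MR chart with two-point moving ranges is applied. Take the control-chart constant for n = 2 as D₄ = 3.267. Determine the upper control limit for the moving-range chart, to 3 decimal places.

Moving ranges: 0.7, 0.4, 0.4, 0.0, 1.2, 0.4, 1.3, 0.4, 1.3; M̄R̄ = 6.1000 / 9 = 0.6778
UCL_MR = D₄·M̄R̄ = 3.267 × 0.6778 = 2.2143

2.214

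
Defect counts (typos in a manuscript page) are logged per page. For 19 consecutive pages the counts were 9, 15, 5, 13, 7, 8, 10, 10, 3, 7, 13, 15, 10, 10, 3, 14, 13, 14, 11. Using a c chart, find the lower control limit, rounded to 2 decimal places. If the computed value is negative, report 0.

c̄ = (9 + 15 + 5 + 13 + 7 + 8 + 10 + 10 + 3 + 7 + 13 + 15 + 10 + 10 + 3 + 14 + 13 + 14 + 11) / 19 = 190 / 19 = 10.0000
LCL = c̄ − 3√c̄ = 10.0000 − 3 × 3.1623 = 0.5132

0.51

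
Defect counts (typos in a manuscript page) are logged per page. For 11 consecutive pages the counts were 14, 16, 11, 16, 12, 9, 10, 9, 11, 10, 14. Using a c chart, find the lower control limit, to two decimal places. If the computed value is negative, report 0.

c̄ = (14 + 16 + 11 + 16 + 12 + 9 + 10 + 9 + 11 + 10 + 14) / 11 = 132 / 11 = 12.0000
LCL = c̄ − 3√c̄ = 12.0000 − 3 × 3.4641 = 1.6077

1.61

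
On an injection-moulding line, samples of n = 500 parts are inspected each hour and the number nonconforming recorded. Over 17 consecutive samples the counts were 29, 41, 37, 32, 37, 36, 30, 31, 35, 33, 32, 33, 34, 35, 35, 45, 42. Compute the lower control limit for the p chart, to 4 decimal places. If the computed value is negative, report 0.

0.0360

p̄ = Σdᵢ / (k·n) = 597 / (17 × 500) = 0.07024
LCL = p̄ − 3·√(p̄(1−p̄)/n) = 0.07024 − 3 × 0.01143 = 0.03595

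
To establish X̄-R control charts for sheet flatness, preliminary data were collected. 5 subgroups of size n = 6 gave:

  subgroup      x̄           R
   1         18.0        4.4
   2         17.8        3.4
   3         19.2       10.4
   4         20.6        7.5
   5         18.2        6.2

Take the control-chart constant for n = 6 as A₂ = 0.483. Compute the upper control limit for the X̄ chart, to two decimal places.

X̄̄ = (18.0 + 17.8 + 19.2 + 20.6 + 18.2) / 5 = 93.8000 / 5 = 18.7600
R̄ = (4.4 + 3.4 + 10.4 + 7.5 + 6.2) / 5 = 31.9000 / 5 = 6.3800
UCL = X̄̄ + A₂·R̄ = 18.7600 + 0.483 × 6.3800 = 21.8415

21.84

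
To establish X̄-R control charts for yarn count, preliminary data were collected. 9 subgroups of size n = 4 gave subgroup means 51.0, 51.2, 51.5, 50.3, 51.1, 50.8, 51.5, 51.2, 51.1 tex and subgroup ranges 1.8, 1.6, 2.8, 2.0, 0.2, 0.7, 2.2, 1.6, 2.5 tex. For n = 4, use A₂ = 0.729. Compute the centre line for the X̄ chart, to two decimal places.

51.08

X̄̄ = (51.0 + 51.2 + 51.5 + 50.3 + 51.1 + 50.8 + 51.5 + 51.2 + 51.1) / 9 = 459.7000 / 9 = 51.0778
CL = X̄̄ = 51.0778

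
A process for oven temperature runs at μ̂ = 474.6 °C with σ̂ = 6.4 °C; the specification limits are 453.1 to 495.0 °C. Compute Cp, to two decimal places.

1.09

Cp = (USL − LSL) / (6σ̂) = (495.0 − 453.1) / (6 × 6.4) = 41.9000 / 38.4000 = 1.0911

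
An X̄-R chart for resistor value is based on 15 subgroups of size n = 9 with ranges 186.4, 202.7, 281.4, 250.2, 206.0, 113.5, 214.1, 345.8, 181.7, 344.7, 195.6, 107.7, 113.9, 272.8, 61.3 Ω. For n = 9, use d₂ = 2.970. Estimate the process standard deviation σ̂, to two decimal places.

R̄ = (186.4 + 202.7 + 281.4 + 250.2 + 206.0 + 113.5 + 214.1 + 345.8 + 181.7 + 344.7 + 195.6 + 107.7 + 113.9 + 272.8 + 61.3) / 15 = 205.1867
σ̂ = R̄ / d₂ = 205.1867 / 2.970 = 69.0864

69.09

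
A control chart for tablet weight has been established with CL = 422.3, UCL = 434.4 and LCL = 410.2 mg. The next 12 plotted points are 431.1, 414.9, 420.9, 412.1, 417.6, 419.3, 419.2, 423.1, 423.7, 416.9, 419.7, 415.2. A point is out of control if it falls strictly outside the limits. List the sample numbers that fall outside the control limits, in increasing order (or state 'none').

All 12 points lie within [410.2, 434.4].

none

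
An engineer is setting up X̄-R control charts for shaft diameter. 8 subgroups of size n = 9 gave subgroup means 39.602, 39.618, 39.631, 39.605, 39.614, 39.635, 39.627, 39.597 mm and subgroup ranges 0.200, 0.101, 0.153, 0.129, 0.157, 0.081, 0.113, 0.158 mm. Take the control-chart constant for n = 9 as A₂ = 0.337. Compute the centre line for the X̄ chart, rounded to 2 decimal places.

X̄̄ = (39.602 + 39.618 + 39.631 + 39.605 + 39.614 + 39.635 + 39.627 + 39.597) / 8 = 316.9290 / 8 = 39.6161
CL = X̄̄ = 39.6161

39.62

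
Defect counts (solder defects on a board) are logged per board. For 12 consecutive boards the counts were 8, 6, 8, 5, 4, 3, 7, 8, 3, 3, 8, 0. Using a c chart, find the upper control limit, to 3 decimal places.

12.124

c̄ = (8 + 6 + 8 + 5 + 4 + 3 + 7 + 8 + 3 + 3 + 8 + 0) / 12 = 63 / 12 = 5.2500
UCL = c̄ + 3√c̄ = 5.2500 + 3 × √5.2500 = 5.2500 + 3 × 2.2913 = 12.1239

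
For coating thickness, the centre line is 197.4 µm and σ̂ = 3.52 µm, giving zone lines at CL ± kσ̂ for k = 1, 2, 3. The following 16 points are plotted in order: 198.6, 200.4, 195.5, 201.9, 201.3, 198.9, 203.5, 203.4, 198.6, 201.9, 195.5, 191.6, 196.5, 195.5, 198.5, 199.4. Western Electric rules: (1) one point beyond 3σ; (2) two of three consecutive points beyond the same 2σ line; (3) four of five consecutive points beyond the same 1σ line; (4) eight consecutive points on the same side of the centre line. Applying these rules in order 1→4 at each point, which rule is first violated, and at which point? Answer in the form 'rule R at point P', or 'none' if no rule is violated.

Zone of each point (C = within 1σ̂, B = 1σ̂–2σ̂, A = 2σ̂–3σ̂, * = beyond 3σ̂; sign = side of CL): 1:+C, 2:+C, 3:-C, 4:+B, 5:+B, 6:+C, 7:+B, 8:+B, 9:+C, 10:+B, 11:-C, 12:-B, 13:-C, 14:-C, 15:+C, 16:+C
Rule 3 (four of five consecutive points beyond the same 1σ limit) is satisfied at point 8.

rule 3 at point 8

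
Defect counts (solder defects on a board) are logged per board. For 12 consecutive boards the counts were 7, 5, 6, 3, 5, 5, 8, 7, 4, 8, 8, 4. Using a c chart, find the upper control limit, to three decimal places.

13.079

c̄ = (7 + 5 + 6 + 3 + 5 + 5 + 8 + 7 + 4 + 8 + 8 + 4) / 12 = 70 / 12 = 5.8333
UCL = c̄ + 3√c̄ = 5.8333 + 3 × √5.8333 = 5.8333 + 3 × 2.4152 = 13.0790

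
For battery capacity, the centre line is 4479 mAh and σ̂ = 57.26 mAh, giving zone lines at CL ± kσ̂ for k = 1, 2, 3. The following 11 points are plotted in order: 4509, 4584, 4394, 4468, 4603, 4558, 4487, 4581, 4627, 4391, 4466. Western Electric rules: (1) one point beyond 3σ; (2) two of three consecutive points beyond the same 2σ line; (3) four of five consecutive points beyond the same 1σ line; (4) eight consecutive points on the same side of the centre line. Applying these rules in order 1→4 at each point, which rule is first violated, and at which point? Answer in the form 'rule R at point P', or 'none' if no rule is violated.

rule 3 at point 9

Zone of each point (C = within 1σ̂, B = 1σ̂–2σ̂, A = 2σ̂–3σ̂, * = beyond 3σ̂; sign = side of CL): 1:+C, 2:+B, 3:-B, 4:-C, 5:+A, 6:+B, 7:+C, 8:+B, 9:+A, 10:-B, 11:-C
Rule 3 (four of five consecutive points beyond the same 1σ limit) is satisfied at point 9.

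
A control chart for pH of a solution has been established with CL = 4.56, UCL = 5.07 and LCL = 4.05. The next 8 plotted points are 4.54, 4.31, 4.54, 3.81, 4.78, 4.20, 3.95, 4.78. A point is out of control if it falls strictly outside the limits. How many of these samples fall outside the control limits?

Compare each point to [4.05, 5.07]: sample 4 = 3.81 < LCL; sample 7 = 3.95 < LCL.

2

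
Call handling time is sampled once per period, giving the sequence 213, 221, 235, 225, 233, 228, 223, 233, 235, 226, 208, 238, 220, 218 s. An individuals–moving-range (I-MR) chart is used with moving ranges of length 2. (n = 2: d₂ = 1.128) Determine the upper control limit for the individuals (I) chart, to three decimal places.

253.866

X̄ = (213 + 221 + 235 + 225 + 233 + 228 + 223 + 233 + 235 + 226 + 208 + 238 + 220 + 218) / 14 = 225.4286
Moving ranges: 8, 14, 10, 8, 5, 5, 10, 2, 9, 18, 30, 18, 2; M̄R̄ = 139.0000 / 13 = 10.6923
UCL = X̄ + 3·M̄R̄/d₂ = 225.4286 + 3 × 10.6923 / 1.128 = 253.8656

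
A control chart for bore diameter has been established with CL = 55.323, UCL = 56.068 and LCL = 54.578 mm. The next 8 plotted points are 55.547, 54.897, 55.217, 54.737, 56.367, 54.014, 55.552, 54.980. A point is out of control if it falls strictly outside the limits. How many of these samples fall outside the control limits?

Compare each point to [54.578, 56.068]: sample 5 = 56.367 > UCL; sample 6 = 54.014 < LCL.

2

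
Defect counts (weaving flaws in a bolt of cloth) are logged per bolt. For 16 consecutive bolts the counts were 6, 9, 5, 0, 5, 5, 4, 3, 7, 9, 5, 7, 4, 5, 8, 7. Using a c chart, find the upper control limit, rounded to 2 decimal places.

c̄ = (6 + 9 + 5 + 0 + 5 + 5 + 4 + 3 + 7 + 9 + 5 + 7 + 4 + 5 + 8 + 7) / 16 = 89 / 16 = 5.5625
UCL = c̄ + 3√c̄ = 5.5625 + 3 × √5.5625 = 5.5625 + 3 × 2.3585 = 12.6380

12.64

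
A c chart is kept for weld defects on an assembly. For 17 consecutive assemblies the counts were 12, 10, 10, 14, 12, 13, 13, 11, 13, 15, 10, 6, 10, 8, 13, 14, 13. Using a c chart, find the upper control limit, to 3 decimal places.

21.801

c̄ = (12 + 10 + 10 + 14 + 12 + 13 + 13 + 11 + 13 + 15 + 10 + 6 + 10 + 8 + 13 + 14 + 13) / 17 = 197 / 17 = 11.5882
UCL = c̄ + 3√c̄ = 11.5882 + 3 × √11.5882 = 11.5882 + 3 × 3.4041 = 21.8007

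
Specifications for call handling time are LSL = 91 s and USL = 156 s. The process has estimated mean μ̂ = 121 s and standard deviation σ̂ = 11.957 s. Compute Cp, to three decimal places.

0.906

Cp = (USL − LSL) / (6σ̂) = (156 − 91) / (6 × 11.957) = 65.0000 / 71.7420 = 0.9060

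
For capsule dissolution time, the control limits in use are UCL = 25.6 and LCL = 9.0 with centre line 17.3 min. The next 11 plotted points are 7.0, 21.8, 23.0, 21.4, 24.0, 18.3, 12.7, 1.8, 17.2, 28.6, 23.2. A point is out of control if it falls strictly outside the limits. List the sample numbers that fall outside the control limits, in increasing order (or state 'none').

1, 8, 10

Compare each point to [9.0, 25.6]: sample 1 = 7.0 < LCL; sample 8 = 1.8 < LCL; sample 10 = 28.6 > UCL.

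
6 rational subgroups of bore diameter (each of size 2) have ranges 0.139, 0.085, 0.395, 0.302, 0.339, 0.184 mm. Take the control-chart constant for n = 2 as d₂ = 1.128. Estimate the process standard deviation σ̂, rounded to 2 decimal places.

R̄ = (0.139 + 0.085 + 0.395 + 0.302 + 0.339 + 0.184) / 6 = 0.2407
σ̂ = R̄ / d₂ = 0.2407 / 1.128 = 0.2134

0.21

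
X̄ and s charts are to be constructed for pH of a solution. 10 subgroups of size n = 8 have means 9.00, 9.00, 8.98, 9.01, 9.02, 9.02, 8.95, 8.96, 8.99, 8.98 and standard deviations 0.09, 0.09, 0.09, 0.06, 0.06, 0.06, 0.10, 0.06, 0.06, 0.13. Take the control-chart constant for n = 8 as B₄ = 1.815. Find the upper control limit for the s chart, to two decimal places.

0.15

s̄ = (0.09 + 0.09 + 0.09 + 0.06 + 0.06 + 0.06 + 0.10 + 0.06 + 0.06 + 0.13) / 10 = 0.0800
UCL_s = B₄·s̄ = 1.815 × 0.0800 = 0.1452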